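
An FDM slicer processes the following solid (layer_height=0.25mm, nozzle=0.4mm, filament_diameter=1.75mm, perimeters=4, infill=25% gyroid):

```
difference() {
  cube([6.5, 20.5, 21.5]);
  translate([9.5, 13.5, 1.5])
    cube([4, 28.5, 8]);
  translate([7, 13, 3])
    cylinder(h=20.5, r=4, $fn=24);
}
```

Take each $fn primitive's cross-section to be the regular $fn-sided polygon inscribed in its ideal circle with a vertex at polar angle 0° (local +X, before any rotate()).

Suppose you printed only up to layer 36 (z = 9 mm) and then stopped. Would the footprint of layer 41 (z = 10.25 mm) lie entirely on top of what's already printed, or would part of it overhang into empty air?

Compare the two slices. At z = 9: the 6.5×20.5 cube contributes its full rectangle (area 133.25 mm²); the cube at (9.5, 13.5) (footprint 4×28.5) is included at this height (area 114.00 mm²); the r=4 cylinder at (7, 13) contributes a regular 24-gon of circumradius 4 (area = (24/2)·4.000²·sin(360°/24) = 49.69 mm²); Subtracting the remaining from the first: starting from the 6.5×20.5 cube (133.25 mm²), the 4×28.5 cube at (9.5, 13.5) misses the remaining region (no effect); the r=4 cylinder at (7, 13) partially overlaps it — only the 20.88 mm² overlap (of its 49.69 mm²) is removed, clipping the outline — area = 112.37 mm². At z = 10.25: the 6.5×20.5 cube contributes its full rectangle (area 133.25 mm²); the cube at (9.5, 13.5) is absent (z outside [1.5, 9.5]); the cylinder at (7, 13): section is a regular 24-gon, circumradius r=4 (area = (24/2)·4.000²·sin(360°/24) = 49.69 mm²); After the difference (first − rest): starting from the 6.5×20.5 cube (133.25 mm²), the r=4 cylinder at (7, 13) partially overlaps it — only the 20.88 mm² overlap (of its 49.69 mm²) is removed, clipping the outline — area = 112.37 mm². Checking containment: the cross-section at z = 10.25 is a subset of the cross-section at z = 9.

entirely on top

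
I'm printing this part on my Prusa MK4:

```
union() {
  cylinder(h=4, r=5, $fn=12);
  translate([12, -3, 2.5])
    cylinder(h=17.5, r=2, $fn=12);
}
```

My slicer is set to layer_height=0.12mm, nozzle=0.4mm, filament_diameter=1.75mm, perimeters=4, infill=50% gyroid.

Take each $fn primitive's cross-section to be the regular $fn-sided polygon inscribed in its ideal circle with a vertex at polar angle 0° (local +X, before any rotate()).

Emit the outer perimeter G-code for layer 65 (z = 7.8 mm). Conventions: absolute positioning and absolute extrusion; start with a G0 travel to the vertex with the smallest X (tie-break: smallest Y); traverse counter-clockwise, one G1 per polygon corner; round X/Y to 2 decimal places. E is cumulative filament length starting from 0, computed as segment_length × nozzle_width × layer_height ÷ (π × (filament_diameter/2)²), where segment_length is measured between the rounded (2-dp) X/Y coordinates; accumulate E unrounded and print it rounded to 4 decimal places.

At z = 7.8 mm: the cylinder does not reach this height (z outside [0, 4]); the r=2 cylinder at (12, -3) contributes a regular 12-gon of circumradius 2; Merging all regions: only the r=2 cylinder at (12, -3) is present, so the union is just that shape — 1 connected region. The outline is a single polygon with 12 vertices. Extrusion per mm of travel: 0.4 × 0.12 / (π × 0.875²) = 0.019956. Accumulating E over each segment gives final E = 0.2478.

G0 X10.00 Y-3.00 Z7.80
G1 X10.27 Y-4.00 E0.0207
G1 X11.00 Y-4.73 E0.0413
G1 X12.00 Y-5.00 E0.0619
G1 X13.00 Y-4.73 E0.0826
G1 X13.73 Y-4.00 E0.1032
G1 X14.00 Y-3.00 E0.1239
G1 X13.73 Y-2.00 E0.1446
G1 X13.00 Y-1.27 E0.1652
G1 X12.00 Y-1.00 E0.1858
G1 X11.00 Y-1.27 E0.2065
G1 X10.27 Y-2.00 E0.2271
G1 X10.00 Y-3.00 E0.2478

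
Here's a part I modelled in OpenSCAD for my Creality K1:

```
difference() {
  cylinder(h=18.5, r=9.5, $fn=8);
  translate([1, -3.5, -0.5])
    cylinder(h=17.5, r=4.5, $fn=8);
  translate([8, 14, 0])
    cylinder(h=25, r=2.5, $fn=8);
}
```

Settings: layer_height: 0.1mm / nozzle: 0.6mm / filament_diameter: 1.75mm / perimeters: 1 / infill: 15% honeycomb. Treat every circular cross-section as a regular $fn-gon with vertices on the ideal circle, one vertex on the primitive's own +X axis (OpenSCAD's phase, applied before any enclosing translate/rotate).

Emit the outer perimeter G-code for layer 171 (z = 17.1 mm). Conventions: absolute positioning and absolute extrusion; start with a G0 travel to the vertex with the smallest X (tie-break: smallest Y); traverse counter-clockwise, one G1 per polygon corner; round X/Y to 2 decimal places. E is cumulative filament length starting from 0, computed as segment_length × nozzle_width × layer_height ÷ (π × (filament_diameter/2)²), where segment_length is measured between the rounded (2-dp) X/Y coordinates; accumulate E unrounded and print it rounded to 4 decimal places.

G0 X-9.50 Y0.00 Z17.10
G1 X-6.72 Y-6.72 E0.1814
G1 X0.00 Y-9.50 E0.3628
G1 X6.72 Y-6.72 E0.5442
G1 X9.50 Y0.00 E0.7256
G1 X6.72 Y6.72 E0.9070
G1 X0.00 Y9.50 E1.0885
G1 X-6.72 Y6.72 E1.2699
G1 X-9.50 Y0.00 E1.4513

At z = 17.1 mm: the r=9.5 cylinder gives a regular 8-gon of circumradius 9.5 (constant along its height); the cylinder at (1, -3.5) is absent (z outside [-0.5, 17]); the cylinder at (8, 14): section is a regular 8-gon, circumradius r=2.5; Taking the first minus the rest: starting from the r=9.5 cylinder, the r=2.5 cylinder at (8, 14) misses the remaining region (no effect) — 1 connected region. The outline is a single polygon with 8 vertices. Extrusion per mm of travel: 0.6 × 0.1 / (π × 0.875²) = 0.024945. Accumulating E over each segment gives final E = 1.4513.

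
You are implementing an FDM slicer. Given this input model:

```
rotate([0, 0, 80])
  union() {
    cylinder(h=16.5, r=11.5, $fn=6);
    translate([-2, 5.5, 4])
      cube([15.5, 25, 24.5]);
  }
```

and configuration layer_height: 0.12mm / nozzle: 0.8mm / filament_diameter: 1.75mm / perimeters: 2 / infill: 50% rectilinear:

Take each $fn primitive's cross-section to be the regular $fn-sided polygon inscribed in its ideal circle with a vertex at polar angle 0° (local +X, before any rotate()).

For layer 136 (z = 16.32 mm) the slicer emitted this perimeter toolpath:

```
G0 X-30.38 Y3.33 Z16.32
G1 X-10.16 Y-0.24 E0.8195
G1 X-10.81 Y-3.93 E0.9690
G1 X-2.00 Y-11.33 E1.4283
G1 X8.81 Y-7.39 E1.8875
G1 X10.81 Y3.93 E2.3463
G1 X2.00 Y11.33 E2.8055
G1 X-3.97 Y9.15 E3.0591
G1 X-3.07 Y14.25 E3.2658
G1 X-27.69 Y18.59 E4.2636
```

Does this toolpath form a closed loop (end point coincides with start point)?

Start point (G0): (-30.38, 3.33). End point (last G1): the path does not return to the start — open.

no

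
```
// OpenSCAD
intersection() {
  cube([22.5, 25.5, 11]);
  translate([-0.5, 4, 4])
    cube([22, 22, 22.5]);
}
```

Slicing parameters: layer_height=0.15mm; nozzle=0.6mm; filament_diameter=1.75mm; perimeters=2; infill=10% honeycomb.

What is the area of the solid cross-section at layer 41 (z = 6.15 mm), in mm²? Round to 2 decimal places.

At z = 6.15 mm: the cube is present — its section is the full 22.5×25.5 rectangle (area 573.75 mm²); the 22×22 cube at (-0.5, 4) contributes its full rectangle (area 484.00 mm²); Taking the intersection: the 22×22 cube at (-0.5, 4) partially overlaps the 22.5×25.5 cube; clipping to the common part keeps 462.25 mm² — area = 462.25 mm². Overall, the cross-section is a single solid region. Net area = 462.25 mm².

462.25 mm²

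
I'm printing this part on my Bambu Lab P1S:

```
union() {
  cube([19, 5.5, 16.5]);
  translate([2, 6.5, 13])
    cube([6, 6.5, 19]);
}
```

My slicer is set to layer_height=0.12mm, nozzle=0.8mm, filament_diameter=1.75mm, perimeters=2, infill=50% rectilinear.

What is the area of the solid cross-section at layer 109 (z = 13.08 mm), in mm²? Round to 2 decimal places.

At z = 13.08 mm: the 19×5.5 cube contributes its full rectangle (area 104.50 mm²); the cube at (2, 6.5) (footprint 6×6.5) is included at this height (area 39.00 mm²); Taking the union: the 2 present regions are separate (no shared area or edge), so areas and boundary lengths simply add and each stays a separate island — area = 143.50 mm². Overall, the cross-section has 2 separate islands. Net area = 143.50 mm².

143.50 mm²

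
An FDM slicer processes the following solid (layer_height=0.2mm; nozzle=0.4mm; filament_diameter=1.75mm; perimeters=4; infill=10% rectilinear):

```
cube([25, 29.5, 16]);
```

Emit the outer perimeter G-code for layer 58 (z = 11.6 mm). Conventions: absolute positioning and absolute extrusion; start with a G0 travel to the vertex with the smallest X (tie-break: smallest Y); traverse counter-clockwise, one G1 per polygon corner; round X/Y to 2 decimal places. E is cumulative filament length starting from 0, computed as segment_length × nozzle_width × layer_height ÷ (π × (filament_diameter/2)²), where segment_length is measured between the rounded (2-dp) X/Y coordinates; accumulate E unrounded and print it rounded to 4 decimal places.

G0 X0.00 Y0.00 Z11.60
G1 X25.00 Y0.00 E0.8315
G1 X25.00 Y29.50 E1.8127
G1 X0.00 Y29.50 E2.6442
G1 X0.00 Y0.00 E3.6254

At z = 11.6 mm: the cube (footprint 25×29.5) is included at this height. The outline is a single polygon with 4 vertices. Extrusion per mm of travel: 0.4 × 0.2 / (π × 0.875²) = 0.033260. Accumulating E over each segment gives final E = 3.6254.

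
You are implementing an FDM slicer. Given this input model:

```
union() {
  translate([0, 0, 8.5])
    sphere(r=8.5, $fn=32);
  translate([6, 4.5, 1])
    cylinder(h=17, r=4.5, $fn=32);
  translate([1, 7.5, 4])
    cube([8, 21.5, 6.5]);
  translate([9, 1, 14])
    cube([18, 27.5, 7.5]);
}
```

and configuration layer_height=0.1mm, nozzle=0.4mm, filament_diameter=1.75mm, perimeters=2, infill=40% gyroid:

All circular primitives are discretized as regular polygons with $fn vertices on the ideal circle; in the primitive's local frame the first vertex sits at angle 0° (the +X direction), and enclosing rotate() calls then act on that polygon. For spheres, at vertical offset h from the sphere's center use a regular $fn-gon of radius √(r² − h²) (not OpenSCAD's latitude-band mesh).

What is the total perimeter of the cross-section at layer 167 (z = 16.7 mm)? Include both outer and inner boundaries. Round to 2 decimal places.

119.08 mm

At z = 16.7 mm: the sphere: section is a regular 32-gon, circumradius = √(r²−h²) = √(8.5²−8.2²) = 2.238 (perimeter = 2·32·2.238·sin(180°/32) = 14.04 mm); the r=4.5 cylinder at (6, 4.5) contributes a regular 32-gon of circumradius 4.5 (perimeter = 2·32·4.500·sin(180°/32) = 28.23 mm); the cube at (1, 7.5) does not reach this height (z outside [4, 10.5]); the cube at (9, 1) is present — its section is the full 18×27.5 rectangle (perimeter 91.00 mm); Taking the union: the regions partially overlap (shared area 6.86 mm²), so the edge portions inside another operand are dropped and the merged outline is re-measured after clipping — boundary = 119.08 mm. Overall, the cross-section has 2 separate islands. Total boundary length (outer) = 119.08 mm.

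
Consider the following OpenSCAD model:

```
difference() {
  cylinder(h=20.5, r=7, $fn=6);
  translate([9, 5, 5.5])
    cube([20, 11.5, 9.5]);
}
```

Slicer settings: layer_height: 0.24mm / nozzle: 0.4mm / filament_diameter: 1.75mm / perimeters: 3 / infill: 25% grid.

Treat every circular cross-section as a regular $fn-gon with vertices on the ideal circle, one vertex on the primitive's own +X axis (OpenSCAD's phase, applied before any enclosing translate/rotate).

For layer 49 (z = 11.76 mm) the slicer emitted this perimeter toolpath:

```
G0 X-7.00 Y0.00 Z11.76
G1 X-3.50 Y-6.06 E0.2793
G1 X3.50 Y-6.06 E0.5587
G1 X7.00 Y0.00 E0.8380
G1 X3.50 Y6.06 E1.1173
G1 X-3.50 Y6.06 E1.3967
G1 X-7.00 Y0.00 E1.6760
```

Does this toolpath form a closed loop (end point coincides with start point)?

yes

Start point (G0): (-7.00, 0.00). End point (last G1): the path returns to the start — closed.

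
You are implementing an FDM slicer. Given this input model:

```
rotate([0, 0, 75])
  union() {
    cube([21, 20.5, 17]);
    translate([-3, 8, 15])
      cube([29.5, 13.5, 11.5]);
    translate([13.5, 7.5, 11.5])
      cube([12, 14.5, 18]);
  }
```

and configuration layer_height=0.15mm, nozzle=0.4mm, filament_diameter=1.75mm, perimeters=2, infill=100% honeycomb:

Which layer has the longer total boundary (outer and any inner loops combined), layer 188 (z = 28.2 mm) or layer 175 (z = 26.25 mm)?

Layer 188 (z = 28.2): the cube is not intersected at this z (z outside [0, 17]); the cube at (-3, 8) is absent (z outside [15, 26.5]); the cube at (13.5, 7.5) is present — its section is the full 12×14.5 rectangle (perimeter 53.00 mm); Combining (union): only the 12×14.5 cube at (13.5, 7.5) is present, so the union is just that shape — boundary = 53.00 mm; (whole slice rotated 75° about Z — lengths, areas and connectivity unchanged). So its perimeter = 53.00 mm. Layer 175 (z = 26.25): the cube does not reach this height (z outside [0, 17]); the cube at (-3, 8) (footprint 29.5×13.5) is included at this height (perimeter 86.00 mm); the cube at (13.5, 7.5) (footprint 12×14.5) is included at this height (perimeter 53.00 mm); Combining (union): the regions partially overlap (shared area 162.00 mm²), so the edge portions inside another operand are dropped and the merged outline is re-measured after clipping — boundary = 88.00 mm; (whole slice rotated 75° about Z — lengths, areas and connectivity unchanged). So its perimeter = 88.00 mm. Layer 175 is larger (88.00 vs 53.00 mm).

layer 175 (z = 26.25 mm)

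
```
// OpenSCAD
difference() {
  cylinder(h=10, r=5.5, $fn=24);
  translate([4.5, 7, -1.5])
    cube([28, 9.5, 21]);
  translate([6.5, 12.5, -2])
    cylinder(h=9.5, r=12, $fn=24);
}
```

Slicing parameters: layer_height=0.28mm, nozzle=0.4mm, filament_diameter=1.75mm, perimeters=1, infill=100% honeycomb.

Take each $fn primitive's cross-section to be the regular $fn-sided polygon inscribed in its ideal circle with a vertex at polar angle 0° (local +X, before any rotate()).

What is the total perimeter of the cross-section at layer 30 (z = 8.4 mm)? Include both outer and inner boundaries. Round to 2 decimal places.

At z = 8.4 mm: the r=5.5 cylinder contributes a regular 24-gon of circumradius 5.5 (perimeter = 2·24·5.500·sin(180°/24) = 34.46 mm); the cube at (4.5, 7) (footprint 28×9.5) is included at this height (perimeter 75.00 mm); the cylinder at (6.5, 12.5) is absent (z outside [-2, 7.5]); After the difference (first − rest): starting from the r=5.5 cylinder, the 28×9.5 cube at (4.5, 7) misses the remaining region (no effect) — boundary = 34.46 mm. Overall, the cross-section is a single solid region. Total boundary length (outer) = 34.46 mm.

34.46 mm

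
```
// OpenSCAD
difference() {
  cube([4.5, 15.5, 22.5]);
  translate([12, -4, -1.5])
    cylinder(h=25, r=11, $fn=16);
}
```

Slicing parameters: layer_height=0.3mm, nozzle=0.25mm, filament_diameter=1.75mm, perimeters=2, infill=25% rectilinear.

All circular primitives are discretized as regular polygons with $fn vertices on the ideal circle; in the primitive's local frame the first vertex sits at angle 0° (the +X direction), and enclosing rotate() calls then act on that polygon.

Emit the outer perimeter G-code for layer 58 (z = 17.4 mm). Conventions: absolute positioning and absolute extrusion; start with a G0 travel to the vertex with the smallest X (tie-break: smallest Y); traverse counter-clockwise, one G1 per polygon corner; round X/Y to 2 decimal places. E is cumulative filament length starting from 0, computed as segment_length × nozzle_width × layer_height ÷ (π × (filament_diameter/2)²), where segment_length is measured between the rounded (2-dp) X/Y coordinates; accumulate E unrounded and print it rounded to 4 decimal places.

At z = 17.4 mm: the cube (footprint 4.5×15.5) is included at this height; the r=11 cylinder at (12, -4) contributes a regular 16-gon of circumradius 11; Taking the first minus the rest: starting from the 4.5×15.5 cube, the r=11 cylinder at (12, -4) partially overlaps it — only the 5.84 mm² overlap (of its 370.44 mm²) is removed, clipping the outline — 1 connected region. The outline is a single polygon with 7 vertices. Extrusion per mm of travel: 0.25 × 0.3 / (π × 0.875²) = 0.031181. Accumulating E over each segment gives final E = 1.1904.

G0 X0.00 Y0.00 Z17.40
G1 X1.80 Y0.00 E0.0561
G1 X1.84 Y0.21 E0.0628
G1 X4.22 Y3.78 E0.1966
G1 X4.50 Y3.96 E0.2070
G1 X4.50 Y15.50 E0.5668
G1 X0.00 Y15.50 E0.7071
G1 X0.00 Y0.00 E1.1904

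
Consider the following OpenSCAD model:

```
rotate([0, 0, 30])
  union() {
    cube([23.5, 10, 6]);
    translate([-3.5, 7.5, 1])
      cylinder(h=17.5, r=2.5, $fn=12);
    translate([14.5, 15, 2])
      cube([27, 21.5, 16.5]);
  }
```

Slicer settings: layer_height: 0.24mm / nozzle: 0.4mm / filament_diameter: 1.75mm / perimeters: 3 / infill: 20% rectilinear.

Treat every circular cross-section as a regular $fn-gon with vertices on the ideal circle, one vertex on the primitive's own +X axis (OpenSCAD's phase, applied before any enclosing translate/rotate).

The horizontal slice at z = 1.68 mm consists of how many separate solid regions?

2

At z = 1.68 mm: the 23.5×10 cube contributes its full rectangle; the cylinder at (-3.5, 7.5): section is a regular 12-gon, circumradius r=2.5; the cube at (14.5, 15) is not intersected at this z (z outside [2, 18.5]); Taking the union: the 2 present regions are separate (no shared area or edge), so areas and boundary lengths simply add and each stays a separate island — 2 connected regions; (whole slice rotated 30° about Z — lengths, areas and connectivity unchanged). The result has 2 disconnected regions.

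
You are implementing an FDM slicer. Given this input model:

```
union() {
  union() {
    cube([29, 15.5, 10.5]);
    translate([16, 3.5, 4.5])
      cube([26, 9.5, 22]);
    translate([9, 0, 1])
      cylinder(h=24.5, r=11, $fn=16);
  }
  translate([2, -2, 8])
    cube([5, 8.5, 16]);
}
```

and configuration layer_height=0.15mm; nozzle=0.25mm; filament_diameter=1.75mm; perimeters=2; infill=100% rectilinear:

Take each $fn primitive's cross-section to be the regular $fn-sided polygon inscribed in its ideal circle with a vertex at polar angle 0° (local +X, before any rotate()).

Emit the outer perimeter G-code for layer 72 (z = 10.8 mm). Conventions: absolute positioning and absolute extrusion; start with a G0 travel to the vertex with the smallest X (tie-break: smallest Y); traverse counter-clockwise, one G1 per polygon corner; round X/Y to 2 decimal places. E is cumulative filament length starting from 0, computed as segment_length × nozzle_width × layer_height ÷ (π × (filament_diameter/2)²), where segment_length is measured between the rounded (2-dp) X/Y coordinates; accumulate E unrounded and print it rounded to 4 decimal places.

At z = 10.8 mm: the cube is not intersected at this z (z outside [0, 10.5]); the 26×9.5 cube at (16, 3.5) contributes its full rectangle; the cylinder at (9, 0): section is a regular 16-gon, circumradius r=11; Combining (union): the regions partially overlap (shared area 9.53 mm²), so overlapping operands fuse into one piece — 1 connected region; the cube at (2, -2) is present — its section is the full 5×8.5 rectangle; Merging all regions: the 5×8.5 cube at (2, -2) lies entirely inside that combined region, so the union is just that combined region — 1 connected region. The outline is a single polygon with 19 vertices. Extrusion per mm of travel: 0.25 × 0.15 / (π × 0.875²) = 0.015591. Accumulating E over each segment gives final E = 1.9585.

G0 X-2.00 Y0.00 Z10.80
G1 X-1.16 Y-4.21 E0.0669
G1 X1.22 Y-7.78 E0.1338
G1 X4.79 Y-10.16 E0.2007
G1 X9.00 Y-11.00 E0.2676
G1 X13.21 Y-10.16 E0.3346
G1 X16.78 Y-7.78 E0.4015
G1 X19.16 Y-4.21 E0.4684
G1 X20.00 Y0.00 E0.5353
G1 X19.30 Y3.50 E0.5909
G1 X42.00 Y3.50 E0.9449
G1 X42.00 Y13.00 E1.0930
G1 X16.00 Y13.00 E1.4983
G1 X16.00 Y8.30 E1.5716
G1 X13.21 Y10.16 E1.6239
G1 X9.00 Y11.00 E1.6908
G1 X4.79 Y10.16 E1.7577
G1 X1.22 Y7.78 E1.8246
G1 X-1.16 Y4.21 E1.8915
G1 X-2.00 Y0.00 E1.9585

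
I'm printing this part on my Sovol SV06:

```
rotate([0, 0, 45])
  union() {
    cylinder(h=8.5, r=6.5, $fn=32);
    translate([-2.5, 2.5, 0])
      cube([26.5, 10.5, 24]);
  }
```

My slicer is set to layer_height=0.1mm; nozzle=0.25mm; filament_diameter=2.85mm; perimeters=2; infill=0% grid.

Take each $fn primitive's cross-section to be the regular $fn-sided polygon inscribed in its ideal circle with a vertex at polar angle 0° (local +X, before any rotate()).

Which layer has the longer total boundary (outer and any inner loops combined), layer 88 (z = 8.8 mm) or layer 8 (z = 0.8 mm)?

Layer 88 (z = 8.8): the cylinder is absent (z outside [0, 8.5]); the 26.5×10.5 cube at (-2.5, 2.5) contributes its full rectangle (perimeter 74.00 mm); Merging all regions: only the 26.5×10.5 cube at (-2.5, 2.5) is present, so the union is just that shape — boundary = 74.00 mm; (rotated 45° about Z; rotation is an isometry so areas/perimeters/island counts are preserved). So its perimeter = 74.00 mm. Layer 8 (z = 0.8): the r=6.5 cylinder gives a regular 32-gon of circumradius 6.5 (constant along its height) (perimeter = 2·32·6.500·sin(180°/32) = 40.78 mm); the cube at (-2.5, 2.5) is present — its section is the full 26.5×10.5 rectangle (perimeter 74.00 mm); Merging all regions: the regions partially overlap (shared area 26.72 mm²), so the edge portions inside another operand are dropped and the merged outline is re-measured after clipping — boundary = 92.58 mm; (whole slice rotated 45° about Z — lengths, areas and connectivity unchanged). So its perimeter = 92.58 mm. Layer 8 is larger (92.58 vs 74.00 mm).

layer 8 (z = 0.8 mm)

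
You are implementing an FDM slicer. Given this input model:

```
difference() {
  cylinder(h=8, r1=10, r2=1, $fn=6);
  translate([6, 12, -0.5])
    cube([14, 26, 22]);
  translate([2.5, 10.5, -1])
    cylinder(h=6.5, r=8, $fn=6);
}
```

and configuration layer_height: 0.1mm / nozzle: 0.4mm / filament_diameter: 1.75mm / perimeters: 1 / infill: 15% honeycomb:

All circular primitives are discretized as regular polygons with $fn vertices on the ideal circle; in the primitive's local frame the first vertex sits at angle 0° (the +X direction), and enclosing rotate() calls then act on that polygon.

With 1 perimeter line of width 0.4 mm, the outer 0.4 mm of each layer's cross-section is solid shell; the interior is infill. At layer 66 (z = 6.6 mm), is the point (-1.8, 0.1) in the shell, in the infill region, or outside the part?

infill

At z = 6.6 mm: the cone: at t=0.825 of its height the radius interpolates to r₁+(r₂−r₁)t = 2.575, giving a regular 6-gon of that circumradius; the cube at (6, 12) is present — its section is the full 14×26 rectangle; the cylinder at (2.5, 10.5) does not reach this height (z outside [-1, 5.5]); After the difference (first − rest): starting from the cone, the 14×26 cube at (6, 12) misses the remaining region (no effect) — 1 connected region. Overall, the cross-section is a single solid region. The nearest boundary edge runs (-2.58, 0.00)→(-1.29, 2.23); distance from the point to it = 0.62 mm. The point is inside the cross-section and 0.62 mm from the nearest boundary — more than the 0.4 mm shell width (1 × 0.4), so it's in the infill interior.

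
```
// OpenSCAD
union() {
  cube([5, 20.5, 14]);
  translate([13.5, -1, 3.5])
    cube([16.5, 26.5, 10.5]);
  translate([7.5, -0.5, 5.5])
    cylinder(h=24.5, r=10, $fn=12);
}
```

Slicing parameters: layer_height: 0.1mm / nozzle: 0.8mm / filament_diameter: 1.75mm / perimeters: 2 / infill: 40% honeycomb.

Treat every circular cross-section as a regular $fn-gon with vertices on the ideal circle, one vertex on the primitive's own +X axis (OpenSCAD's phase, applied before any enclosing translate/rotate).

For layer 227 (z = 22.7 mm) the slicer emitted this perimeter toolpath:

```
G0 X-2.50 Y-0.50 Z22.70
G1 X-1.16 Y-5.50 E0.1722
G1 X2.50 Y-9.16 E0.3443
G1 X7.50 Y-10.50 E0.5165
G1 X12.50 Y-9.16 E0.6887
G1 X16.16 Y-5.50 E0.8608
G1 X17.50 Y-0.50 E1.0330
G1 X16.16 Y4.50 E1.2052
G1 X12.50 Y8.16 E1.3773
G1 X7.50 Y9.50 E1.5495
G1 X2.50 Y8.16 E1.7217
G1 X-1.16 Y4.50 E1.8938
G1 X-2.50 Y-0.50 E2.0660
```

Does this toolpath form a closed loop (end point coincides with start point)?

yes

Start point (G0): (-2.50, -0.50). End point (last G1): the path returns to the start — closed.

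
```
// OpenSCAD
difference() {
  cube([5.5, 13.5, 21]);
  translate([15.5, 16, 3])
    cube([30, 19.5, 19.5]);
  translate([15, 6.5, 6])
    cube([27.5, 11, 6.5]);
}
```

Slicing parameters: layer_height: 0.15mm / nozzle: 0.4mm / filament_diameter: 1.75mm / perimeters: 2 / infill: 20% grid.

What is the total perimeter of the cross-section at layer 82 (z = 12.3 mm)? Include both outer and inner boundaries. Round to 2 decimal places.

At z = 12.3 mm: the 5.5×13.5 cube contributes its full rectangle (perimeter 38.00 mm); the cube at (15.5, 16) (footprint 30×19.5) is included at this height (perimeter 99.00 mm); the cube at (15, 6.5) (footprint 27.5×11) is included at this height (perimeter 77.00 mm); After the difference (first − rest): starting from the 5.5×13.5 cube, the 30×19.5 cube at (15.5, 16) misses the remaining region (no effect); the 27.5×11 cube at (15, 6.5) misses the remaining region (no effect) — boundary = 38.00 mm. Overall, the cross-section is a single solid region. Total boundary length (outer) = 38.00 mm.

38.00 mm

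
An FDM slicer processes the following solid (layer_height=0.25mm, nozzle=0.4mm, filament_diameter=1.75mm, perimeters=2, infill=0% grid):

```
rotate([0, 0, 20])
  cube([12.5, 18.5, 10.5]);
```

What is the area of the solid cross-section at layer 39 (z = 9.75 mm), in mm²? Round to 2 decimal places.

At z = 9.75 mm: the cube is present — its section is the full 12.5×18.5 rectangle (area 231.25 mm²); (rotated 20° about Z; rotation is an isometry so areas/perimeters/island counts are preserved). Overall, the cross-section is a single solid region. Net area = 231.25 mm².

231.25 mm²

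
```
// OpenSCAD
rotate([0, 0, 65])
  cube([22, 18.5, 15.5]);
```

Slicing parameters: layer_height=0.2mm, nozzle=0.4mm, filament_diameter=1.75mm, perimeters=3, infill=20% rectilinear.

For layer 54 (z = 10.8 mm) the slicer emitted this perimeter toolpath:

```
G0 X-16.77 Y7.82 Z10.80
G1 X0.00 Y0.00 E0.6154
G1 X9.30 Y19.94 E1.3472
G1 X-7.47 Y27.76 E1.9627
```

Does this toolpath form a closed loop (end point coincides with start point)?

Start point (G0): (-16.77, 7.82). End point (last G1): the path does not return to the start — open.

no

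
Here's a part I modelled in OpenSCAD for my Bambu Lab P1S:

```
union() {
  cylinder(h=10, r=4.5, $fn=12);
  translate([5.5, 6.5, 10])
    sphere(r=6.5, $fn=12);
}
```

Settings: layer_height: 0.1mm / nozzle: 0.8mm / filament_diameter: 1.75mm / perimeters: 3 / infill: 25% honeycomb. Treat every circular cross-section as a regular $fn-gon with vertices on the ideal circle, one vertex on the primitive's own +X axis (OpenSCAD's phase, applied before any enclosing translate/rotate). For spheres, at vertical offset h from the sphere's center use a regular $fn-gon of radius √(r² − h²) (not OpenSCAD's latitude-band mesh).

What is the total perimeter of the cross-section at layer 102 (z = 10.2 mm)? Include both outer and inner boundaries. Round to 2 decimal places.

At z = 10.2 mm: the cylinder does not reach this height (z outside [0, 10]); the r=6.5 sphere at (5.5, 6.5) contributes a regular 12-gon of circumradius √(6.5²−0.2²) = 6.497 (perimeter = 2·12·6.497·sin(180°/12) = 40.36 mm); Combining (union): only the r=6.5 sphere at (5.5, 6.5) is present, so the union is just that shape — boundary = 40.36 mm. Overall, the cross-section is a single solid region. Total boundary length (outer) = 40.36 mm.

40.36 mm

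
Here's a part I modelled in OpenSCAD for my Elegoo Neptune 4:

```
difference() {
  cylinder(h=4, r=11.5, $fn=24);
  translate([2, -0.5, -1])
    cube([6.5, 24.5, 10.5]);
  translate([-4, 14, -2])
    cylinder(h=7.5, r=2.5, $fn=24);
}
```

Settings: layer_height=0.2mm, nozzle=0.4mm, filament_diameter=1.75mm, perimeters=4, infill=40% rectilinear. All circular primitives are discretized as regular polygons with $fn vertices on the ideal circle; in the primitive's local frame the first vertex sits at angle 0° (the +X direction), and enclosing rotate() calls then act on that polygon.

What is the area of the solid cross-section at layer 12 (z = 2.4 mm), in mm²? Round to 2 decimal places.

At z = 2.4 mm: the cylinder: section is a regular 24-gon, circumradius r=11.5 (area = (24/2)·11.500²·sin(360°/24) = 410.75 mm²); the cube at (2, -0.5) is present — its section is the full 6.5×24.5 rectangle (area 159.25 mm²); the r=2.5 cylinder at (-4, 14) gives a regular 24-gon of circumradius 2.5 (constant along its height) (area = (24/2)·2.500²·sin(360°/24) = 19.41 mm²); Taking the first minus the rest: starting from the r=11.5 cylinder (410.75 mm²), the 6.5×24.5 cube at (2, -0.5) partially overlaps it — only the 67.83 mm² overlap (of its 159.25 mm²) is removed, clipping the outline; the r=2.5 cylinder at (-4, 14) misses the remaining region (no effect) — area = 342.92 mm². Overall, the cross-section is a single solid region. Net area = 342.92 mm².

342.92 mm²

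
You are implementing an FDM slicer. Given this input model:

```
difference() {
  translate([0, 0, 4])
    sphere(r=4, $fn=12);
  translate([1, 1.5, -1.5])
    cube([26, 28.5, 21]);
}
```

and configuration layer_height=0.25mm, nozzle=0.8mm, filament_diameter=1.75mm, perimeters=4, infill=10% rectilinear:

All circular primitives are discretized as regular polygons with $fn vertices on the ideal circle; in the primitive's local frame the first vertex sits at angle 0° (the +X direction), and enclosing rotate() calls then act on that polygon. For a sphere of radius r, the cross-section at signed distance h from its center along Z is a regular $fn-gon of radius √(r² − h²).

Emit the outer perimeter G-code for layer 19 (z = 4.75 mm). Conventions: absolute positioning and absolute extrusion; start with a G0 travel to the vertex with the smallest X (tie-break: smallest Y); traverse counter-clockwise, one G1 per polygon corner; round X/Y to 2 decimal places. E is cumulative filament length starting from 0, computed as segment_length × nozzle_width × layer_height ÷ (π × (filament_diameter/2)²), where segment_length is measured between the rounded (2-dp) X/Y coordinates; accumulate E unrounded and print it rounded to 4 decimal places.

G0 X-3.93 Y0.00 Z4.75
G1 X-3.40 Y-1.96 E0.1688
G1 X-1.96 Y-3.40 E0.3382
G1 X0.00 Y-3.93 E0.5070
G1 X1.96 Y-3.40 E0.6758
G1 X3.40 Y-1.96 E0.8451
G1 X3.93 Y0.00 E1.0140
G1 X3.53 Y1.50 E1.1431
G1 X1.00 Y1.50 E1.3534
G1 X1.00 Y3.66 E1.5330
G1 X0.00 Y3.93 E1.6192
G1 X-1.96 Y3.40 E1.7880
G1 X-3.40 Y1.96 E1.9573
G1 X-3.93 Y0.00 E2.1262

At z = 4.75 mm: the r=4 sphere slices to a regular 12-gon of circumradius 3.929 (√(r²−h²) with h=0.75 from center); the cube at (1, 1.5) (footprint 26×28.5) is included at this height; Taking the first minus the rest: starting from the r=4 sphere, the 26×28.5 cube at (1, 1.5) partially overlaps it — only the 3.69 mm² overlap (of its 741.00 mm²) is removed, clipping the outline — 1 connected region. The outline is a single polygon with 13 vertices. Extrusion per mm of travel: 0.8 × 0.25 / (π × 0.875²) = 0.083150. Accumulating E over each segment gives final E = 2.1262.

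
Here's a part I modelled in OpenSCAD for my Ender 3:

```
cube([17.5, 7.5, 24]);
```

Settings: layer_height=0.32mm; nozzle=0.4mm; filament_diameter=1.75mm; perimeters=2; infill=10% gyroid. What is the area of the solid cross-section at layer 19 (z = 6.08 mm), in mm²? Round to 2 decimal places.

131.25 mm²

At z = 6.08 mm: the cube is present — its section is the full 17.5×7.5 rectangle (area 131.25 mm²). Overall, the cross-section is a single solid region. Net area = 131.25 mm².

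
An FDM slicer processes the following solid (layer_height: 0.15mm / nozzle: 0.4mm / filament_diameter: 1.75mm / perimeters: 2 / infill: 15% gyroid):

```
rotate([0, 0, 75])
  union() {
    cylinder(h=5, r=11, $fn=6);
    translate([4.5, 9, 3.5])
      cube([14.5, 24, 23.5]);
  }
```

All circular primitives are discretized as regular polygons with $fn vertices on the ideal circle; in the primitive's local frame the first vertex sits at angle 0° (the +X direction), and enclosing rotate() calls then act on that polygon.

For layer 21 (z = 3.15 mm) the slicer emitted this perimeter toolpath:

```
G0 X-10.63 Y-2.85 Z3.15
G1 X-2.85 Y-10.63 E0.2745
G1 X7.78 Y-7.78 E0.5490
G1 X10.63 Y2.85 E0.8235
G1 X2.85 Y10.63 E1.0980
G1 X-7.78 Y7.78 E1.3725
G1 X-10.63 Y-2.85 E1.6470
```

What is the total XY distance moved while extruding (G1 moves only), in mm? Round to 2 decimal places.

66.03 mm

Sum the Euclidean lengths of each G1 segment: total = 66.03 mm.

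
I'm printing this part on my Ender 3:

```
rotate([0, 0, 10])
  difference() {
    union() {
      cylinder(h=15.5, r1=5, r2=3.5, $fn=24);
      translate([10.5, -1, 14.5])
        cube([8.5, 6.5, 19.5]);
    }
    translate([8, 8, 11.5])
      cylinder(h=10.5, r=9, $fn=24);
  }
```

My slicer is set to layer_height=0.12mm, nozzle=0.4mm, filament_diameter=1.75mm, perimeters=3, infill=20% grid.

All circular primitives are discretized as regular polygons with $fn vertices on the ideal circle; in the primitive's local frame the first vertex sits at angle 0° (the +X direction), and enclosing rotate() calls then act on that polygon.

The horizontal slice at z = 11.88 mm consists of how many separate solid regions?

1

At z = 11.88 mm: the cone: at t=0.766 of its height the radius interpolates to r₁+(r₂−r₁)t = 3.850, giving a regular 24-gon of that circumradius; the cube at (10.5, -1) does not reach this height (z outside [14.5, 34]); Combining (union): only the cone is present, so the union is just that shape — 1 connected region; the cylinder at (8, 8): section is a regular 24-gon, circumradius r=9; Taking the first minus the rest: starting from that combined region, the r=9 cylinder at (8, 8) partially overlaps it — only the 5.31 mm² overlap (of its 251.57 mm²) is removed, clipping the outline — 1 connected region; (rotated 10° about Z; rotation is an isometry so areas/perimeters/island counts are preserved). The result has 1 disconnected region.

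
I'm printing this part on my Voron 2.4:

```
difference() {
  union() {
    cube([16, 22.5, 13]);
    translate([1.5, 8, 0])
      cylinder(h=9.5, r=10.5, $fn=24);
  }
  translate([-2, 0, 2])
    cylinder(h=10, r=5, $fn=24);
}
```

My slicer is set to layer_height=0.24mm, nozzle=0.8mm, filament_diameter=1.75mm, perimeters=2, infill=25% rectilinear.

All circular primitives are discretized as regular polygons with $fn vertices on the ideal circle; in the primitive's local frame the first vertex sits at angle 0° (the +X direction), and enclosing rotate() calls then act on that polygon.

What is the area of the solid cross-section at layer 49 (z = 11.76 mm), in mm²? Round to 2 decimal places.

At z = 11.76 mm: the cube (footprint 16×22.5) is included at this height (area 360.00 mm²); the cylinder at (1.5, 8) does not reach this height (z outside [0, 9.5]); Merging all regions: only the 16×22.5 cube is present, so the union is just that shape — area = 360.00 mm²; the r=5 cylinder at (-2, 0) contributes a regular 24-gon of circumradius 5 (area = (24/2)·5.000²·sin(360°/24) = 77.65 mm²); Subtracting the remaining from the first: starting from the result so far (360.00 mm²), the r=5 cylinder at (-2, 0) partially overlaps it — only the 9.75 mm² overlap (of its 77.65 mm²) is removed, clipping the outline — area = 350.25 mm². Overall, the cross-section is a single solid region. Net area = 350.25 mm².

350.25 mm²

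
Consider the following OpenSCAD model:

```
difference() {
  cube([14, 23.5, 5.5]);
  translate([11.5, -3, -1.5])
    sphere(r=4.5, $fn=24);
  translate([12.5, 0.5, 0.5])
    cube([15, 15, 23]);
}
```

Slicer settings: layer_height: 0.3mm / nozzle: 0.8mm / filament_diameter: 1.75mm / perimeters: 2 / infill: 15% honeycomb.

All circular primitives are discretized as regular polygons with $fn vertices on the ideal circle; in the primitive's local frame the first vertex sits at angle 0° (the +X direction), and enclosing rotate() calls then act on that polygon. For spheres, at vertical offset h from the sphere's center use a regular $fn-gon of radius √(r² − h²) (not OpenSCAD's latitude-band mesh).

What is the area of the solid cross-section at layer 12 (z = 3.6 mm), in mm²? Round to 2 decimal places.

At z = 3.6 mm: the 14×23.5 cube contributes its full rectangle (area 329.00 mm²); the sphere at (11.5, -3) is not intersected at this z (|z−center|=5.100 > r=4.5); the cube at (12.5, 0.5) is present — its section is the full 15×15 rectangle (area 225.00 mm²); After the difference (first − rest): starting from the 14×23.5 cube (329.00 mm²), the 15×15 cube at (12.5, 0.5) partially overlaps it — only the 22.50 mm² overlap (of its 225.00 mm²) is removed, clipping the outline — area = 306.50 mm². Overall, the cross-section is a single solid region. Net area = 306.50 mm².

306.50 mm²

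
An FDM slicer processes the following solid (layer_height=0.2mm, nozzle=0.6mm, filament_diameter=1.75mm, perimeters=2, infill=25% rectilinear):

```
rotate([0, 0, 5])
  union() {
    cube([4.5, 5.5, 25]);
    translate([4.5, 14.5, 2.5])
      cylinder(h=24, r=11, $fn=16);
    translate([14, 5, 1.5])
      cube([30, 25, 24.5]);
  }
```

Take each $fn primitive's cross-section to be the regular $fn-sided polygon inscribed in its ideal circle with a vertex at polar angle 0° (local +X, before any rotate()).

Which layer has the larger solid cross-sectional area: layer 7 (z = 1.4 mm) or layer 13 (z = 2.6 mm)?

layer 13 (z = 2.6 mm)

Layer 7 (z = 1.4): the 4.5×5.5 cube contributes its full rectangle (area 24.75 mm²); the cylinder at (4.5, 14.5) is not intersected at this z (z outside [2.5, 26.5]); the cube at (14, 5) does not reach this height (z outside [1.5, 26]); Merging all regions: only the 4.5×5.5 cube is present, so the union is just that shape — area = 24.75 mm²; (rotated 5° about Z; rotation is an isometry so areas/perimeters/island counts are preserved). So its area = 24.75 mm². Layer 13 (z = 2.6): the cube is present — its section is the full 4.5×5.5 rectangle (area 24.75 mm²); the r=11 cylinder at (4.5, 14.5) contributes a regular 16-gon of circumradius 11 (area = (16/2)·11.000²·sin(360°/16) = 370.44 mm²); the cube at (14, 5) is present — its section is the full 30×25 rectangle (area 750.00 mm²); Merging all regions: the regions partially overlap — summed areas 1145.19 mm² minus the doubly-counted overlap 16.73 mm² gives 1128.46 mm² — area = 1128.46 mm²; (rotated 5° about Z; rotation is an isometry so areas/perimeters/island counts are preserved). So its area = 1128.46 mm². Layer 13 is larger (1128.46 vs 24.75 mm²).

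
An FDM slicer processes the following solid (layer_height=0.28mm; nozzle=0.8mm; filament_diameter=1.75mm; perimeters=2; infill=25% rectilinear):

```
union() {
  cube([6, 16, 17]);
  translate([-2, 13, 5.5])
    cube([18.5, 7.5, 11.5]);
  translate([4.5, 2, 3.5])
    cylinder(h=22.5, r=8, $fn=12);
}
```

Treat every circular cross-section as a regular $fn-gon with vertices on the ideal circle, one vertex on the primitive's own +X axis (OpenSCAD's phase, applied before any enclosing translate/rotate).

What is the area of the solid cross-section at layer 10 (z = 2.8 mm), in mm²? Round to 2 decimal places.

96.00 mm²

At z = 2.8 mm: the cube (footprint 6×16) is included at this height (area 96.00 mm²); the cube at (-2, 13) is not intersected at this z (z outside [5.5, 17]); the cylinder at (4.5, 2) is absent (z outside [3.5, 26]); Merging all regions: only the 6×16 cube is present, so the union is just that shape — area = 96.00 mm². Overall, the cross-section is a single solid region. Net area = 96.00 mm².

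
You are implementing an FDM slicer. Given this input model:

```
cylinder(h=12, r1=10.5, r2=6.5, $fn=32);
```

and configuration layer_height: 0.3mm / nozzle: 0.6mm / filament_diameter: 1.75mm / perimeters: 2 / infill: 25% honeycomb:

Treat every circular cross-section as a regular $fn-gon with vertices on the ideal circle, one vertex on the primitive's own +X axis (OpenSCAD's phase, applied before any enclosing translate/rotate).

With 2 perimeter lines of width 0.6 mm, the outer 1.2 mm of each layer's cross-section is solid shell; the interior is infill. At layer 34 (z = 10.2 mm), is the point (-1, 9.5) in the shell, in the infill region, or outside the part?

At z = 10.2 mm: the cone: at t=0.850 of its height the radius interpolates to r₁+(r₂−r₁)t = 7.100, giving a regular 32-gon of that circumradius. Overall, the cross-section is a single solid region. The nearest boundary edge runs (0.00, 7.10)→(-1.39, 6.96); distance from the point to it = 2.49 mm. The point is not inside any of the regions above, so it lies outside the cross-section (2.49 mm from the nearest boundary).

outside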